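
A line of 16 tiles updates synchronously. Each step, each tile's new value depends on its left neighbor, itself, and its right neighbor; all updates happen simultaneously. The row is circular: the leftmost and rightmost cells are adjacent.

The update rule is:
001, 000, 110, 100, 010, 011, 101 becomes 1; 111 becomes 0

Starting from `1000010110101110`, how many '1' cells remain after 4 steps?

3

step 1: 1111111111111011
step 2: 0000000000001110
step 3: 1111111111111011  (repeats step 1; period 2)
step 4: 0000000000001110
count of 1: 3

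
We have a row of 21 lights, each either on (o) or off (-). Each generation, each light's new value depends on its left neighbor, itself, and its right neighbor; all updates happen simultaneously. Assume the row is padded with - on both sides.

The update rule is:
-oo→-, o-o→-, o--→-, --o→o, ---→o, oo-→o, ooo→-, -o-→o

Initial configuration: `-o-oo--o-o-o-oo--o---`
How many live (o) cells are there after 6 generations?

oo--o-oo-o-o--o-oo-oo
-o-oo--o-o-o-oo--o--o
oo--o-oo-o-o--o-oo-oo  (repeats generation 1; period 2)
generation 6: -o-oo--o-o-o-oo--o--o
count of o: 10

10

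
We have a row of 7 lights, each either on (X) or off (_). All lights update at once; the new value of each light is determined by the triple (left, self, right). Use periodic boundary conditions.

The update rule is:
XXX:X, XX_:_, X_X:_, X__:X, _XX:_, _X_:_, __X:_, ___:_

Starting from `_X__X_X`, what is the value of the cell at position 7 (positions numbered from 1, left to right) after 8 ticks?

tick 1: __X____
tick 2: ___X___
tick 3: ____X__
tick 4: _____X_
tick 5: ______X
tick 6: X______
tick 7: _X_____
tick 8: __X____
position 7 holds _

_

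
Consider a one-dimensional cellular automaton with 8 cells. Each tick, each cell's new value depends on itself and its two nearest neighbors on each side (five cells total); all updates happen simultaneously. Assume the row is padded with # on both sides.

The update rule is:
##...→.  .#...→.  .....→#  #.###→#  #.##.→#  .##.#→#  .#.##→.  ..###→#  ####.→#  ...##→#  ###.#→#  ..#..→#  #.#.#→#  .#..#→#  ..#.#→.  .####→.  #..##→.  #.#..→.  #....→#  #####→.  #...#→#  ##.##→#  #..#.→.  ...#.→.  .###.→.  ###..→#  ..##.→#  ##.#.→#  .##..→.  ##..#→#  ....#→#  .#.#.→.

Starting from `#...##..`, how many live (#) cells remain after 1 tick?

5

#.###.#.
count of #: 5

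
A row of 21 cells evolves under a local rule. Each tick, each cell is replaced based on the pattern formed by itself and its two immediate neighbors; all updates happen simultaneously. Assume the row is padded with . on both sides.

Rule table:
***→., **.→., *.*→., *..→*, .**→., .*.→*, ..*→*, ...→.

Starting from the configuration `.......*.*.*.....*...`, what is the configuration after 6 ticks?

.*...*...............

tick 1: ......**.*.**...***..
tick 2: .....*...*...*.*...*.
tick 3: ....***.***.**.**.***
tick 4: ...*.................
tick 5: ..***................
tick 6: .*...*...............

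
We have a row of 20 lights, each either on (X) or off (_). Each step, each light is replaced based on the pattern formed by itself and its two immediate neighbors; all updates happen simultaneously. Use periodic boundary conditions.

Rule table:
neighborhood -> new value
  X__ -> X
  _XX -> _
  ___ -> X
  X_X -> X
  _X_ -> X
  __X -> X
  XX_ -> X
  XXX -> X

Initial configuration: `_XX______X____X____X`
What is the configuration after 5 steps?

XXXXX_XXXXXXXXXXXXXX

X_XXXXXXXXXXXXXXXXXX
XX_XXXXXXXXXXXXXXXXX
XXX_XXXXXXXXXXXXXXXX
XXXX_XXXXXXXXXXXXXXX
XXXXX_XXXXXXXXXXXXXX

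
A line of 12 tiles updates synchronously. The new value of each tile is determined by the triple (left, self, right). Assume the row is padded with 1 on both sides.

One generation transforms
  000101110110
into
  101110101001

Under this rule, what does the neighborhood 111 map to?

1

At position 6 the neighborhood is 111; the next row has 1 there.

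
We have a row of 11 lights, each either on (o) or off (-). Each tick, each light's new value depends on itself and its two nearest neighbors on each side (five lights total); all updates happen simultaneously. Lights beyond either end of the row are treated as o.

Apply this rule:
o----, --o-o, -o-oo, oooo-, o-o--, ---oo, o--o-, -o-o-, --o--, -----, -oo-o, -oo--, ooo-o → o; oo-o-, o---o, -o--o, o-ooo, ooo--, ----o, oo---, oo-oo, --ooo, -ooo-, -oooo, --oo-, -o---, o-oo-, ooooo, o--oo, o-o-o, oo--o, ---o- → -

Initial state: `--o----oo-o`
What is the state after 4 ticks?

--o---o-o--

tick 1: -oo-o-o-o--
tick 2: --o--o-oo--
tick 3: -oo-ooo-o--
tick 4: --o---o-o--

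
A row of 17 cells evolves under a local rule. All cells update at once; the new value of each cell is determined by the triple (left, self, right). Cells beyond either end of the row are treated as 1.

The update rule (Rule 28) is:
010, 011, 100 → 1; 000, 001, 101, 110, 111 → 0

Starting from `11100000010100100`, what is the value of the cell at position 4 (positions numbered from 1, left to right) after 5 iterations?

00010000010110110
10011000010100100
01010100010110110
01010110010100100
01010101010110110
position 4 holds 1

1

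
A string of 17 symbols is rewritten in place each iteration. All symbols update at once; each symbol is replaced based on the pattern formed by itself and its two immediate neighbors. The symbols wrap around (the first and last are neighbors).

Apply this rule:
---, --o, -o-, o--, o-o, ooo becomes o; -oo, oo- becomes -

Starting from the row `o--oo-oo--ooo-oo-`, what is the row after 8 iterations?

ooo--o--oo-o-o--o
oo-ooooo--oooooo-
--o-ooo-oo-oooo-o
oooo-o-o--o-oo-oo
ooo-oooooooo--o-o
oo-o-oooooo-oooo-
--ooo-oooo-o-oo-o
oo-o-o-oo-ooo--oo

oo-o-o-oo-ooo--oo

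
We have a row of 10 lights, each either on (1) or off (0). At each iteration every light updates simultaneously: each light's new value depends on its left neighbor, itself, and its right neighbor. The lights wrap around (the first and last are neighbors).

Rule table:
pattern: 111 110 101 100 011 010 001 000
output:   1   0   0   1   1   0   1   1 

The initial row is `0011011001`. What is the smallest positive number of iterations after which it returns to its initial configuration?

10

1110010110
1101100100
1001011011
0110010011
0101101110
1001001101
0110111001
0100110110
1011100101
0011011001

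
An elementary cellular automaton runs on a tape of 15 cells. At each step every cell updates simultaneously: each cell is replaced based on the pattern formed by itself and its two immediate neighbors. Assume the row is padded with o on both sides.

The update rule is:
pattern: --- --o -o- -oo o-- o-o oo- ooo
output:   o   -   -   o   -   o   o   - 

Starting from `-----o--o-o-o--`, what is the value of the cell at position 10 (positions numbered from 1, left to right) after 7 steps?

o

step 1: -ooo-----o-o---
step 2: oo-o-ooo--o--o-
step 3: -oo-oo-o------o
step 4: ooooooo--oooo-o
step 5: ------o--o--ooo
step 6: -oooo-------o--
step 7: oo--o-ooooo----
position 10 holds o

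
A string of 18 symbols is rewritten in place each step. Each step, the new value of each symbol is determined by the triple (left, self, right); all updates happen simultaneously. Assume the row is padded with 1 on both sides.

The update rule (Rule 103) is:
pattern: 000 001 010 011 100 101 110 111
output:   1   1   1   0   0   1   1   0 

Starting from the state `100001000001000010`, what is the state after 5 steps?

001100010100010111

101111011111011111
110001100001100000
010110101110101111
111011110011110000
001100010100010111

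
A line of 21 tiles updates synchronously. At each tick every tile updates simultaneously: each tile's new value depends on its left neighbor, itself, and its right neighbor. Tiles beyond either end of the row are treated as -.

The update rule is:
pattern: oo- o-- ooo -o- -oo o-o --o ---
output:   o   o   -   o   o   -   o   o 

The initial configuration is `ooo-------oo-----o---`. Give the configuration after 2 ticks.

o-ooooooooooooooooooo
o-o-----------------o

o-o-----------------o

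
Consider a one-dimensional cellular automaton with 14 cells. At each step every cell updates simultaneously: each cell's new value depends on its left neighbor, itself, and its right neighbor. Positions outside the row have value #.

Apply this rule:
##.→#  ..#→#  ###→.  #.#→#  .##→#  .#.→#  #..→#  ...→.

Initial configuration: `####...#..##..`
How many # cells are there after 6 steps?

9

...##.########
#.#####.......
###...##.....#
..##.####...##
######..##.##.
.....#########
count of #: 9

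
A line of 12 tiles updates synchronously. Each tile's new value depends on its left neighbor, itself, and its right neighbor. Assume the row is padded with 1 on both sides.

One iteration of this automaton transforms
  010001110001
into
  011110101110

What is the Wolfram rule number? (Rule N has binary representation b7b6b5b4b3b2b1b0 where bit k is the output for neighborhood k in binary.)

position 6: 111 → 1  (bit 7 = 1)
position 7: 110 → 0  (bit 6 = 0)
position 0: 101 → 0  (bit 5 = 0)
position 2: 100 → 1  (bit 4 = 1)
position 5: 011 → 0  (bit 3 = 0)
position 1: 010 → 1  (bit 2 = 1)
position 4: 001 → 1  (bit 1 = 1)
position 3: 000 → 1  (bit 0 = 1)
bits b7..b0 = 10010111 = 151

151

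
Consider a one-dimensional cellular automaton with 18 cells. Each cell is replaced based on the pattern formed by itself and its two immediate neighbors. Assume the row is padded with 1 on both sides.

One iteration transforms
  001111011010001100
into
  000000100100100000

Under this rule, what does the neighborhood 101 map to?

At position 6 the neighborhood is 101; the next row has 1 there.

1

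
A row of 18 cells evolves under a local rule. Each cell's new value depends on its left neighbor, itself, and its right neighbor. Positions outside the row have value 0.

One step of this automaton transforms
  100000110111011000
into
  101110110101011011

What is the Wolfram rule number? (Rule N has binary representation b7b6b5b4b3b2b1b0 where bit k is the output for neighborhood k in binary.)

77

position 10: 111 → 0  (bit 7 = 0)
position 7: 110 → 1  (bit 6 = 1)
position 8: 101 → 0  (bit 5 = 0)
position 1: 100 → 0  (bit 4 = 0)
position 6: 011 → 1  (bit 3 = 1)
position 0: 010 → 1  (bit 2 = 1)
position 5: 001 → 0  (bit 1 = 0)
position 2: 000 → 1  (bit 0 = 1)
bits b7..b0 = 01001101 = 77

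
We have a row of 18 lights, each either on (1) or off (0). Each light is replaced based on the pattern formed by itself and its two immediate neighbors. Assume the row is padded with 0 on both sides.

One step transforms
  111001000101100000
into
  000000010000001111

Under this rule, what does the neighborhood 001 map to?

0

At position 4 the neighborhood is 001; the next row has 0 there.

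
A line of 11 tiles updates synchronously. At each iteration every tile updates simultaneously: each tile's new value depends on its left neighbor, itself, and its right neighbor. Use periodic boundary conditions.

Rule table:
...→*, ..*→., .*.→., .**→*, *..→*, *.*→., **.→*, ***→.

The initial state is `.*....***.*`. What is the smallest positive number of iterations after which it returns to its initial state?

..***.*.*..
*.*.*....**
*....***.*.
.***.*.*...
.*.*....***
....***.*.*
***.*.*....
*.*....***.
...***.*.*.
**.*.*....*
.*....***.*

11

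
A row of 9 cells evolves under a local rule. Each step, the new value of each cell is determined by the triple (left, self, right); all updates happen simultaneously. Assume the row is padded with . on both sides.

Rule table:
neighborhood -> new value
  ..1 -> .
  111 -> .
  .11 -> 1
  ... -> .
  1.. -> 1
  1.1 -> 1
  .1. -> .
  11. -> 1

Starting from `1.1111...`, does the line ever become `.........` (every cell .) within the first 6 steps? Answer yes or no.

no

.11..11..
.111.111.
.1.111.11
..11.1111
..1111..1
..1..11..
step 6 is ..1..11.., still not uniform .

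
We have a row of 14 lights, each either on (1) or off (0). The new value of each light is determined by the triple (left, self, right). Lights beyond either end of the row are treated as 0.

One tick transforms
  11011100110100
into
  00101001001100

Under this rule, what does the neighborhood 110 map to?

0

At position 1 the neighborhood is 110; the next row has 0 there.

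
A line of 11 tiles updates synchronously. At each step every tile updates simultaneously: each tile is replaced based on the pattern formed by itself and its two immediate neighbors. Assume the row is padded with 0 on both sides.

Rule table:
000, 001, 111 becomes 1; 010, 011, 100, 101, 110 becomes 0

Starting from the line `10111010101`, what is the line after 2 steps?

step 1: 00010000000
step 2: 11100111111

11100111111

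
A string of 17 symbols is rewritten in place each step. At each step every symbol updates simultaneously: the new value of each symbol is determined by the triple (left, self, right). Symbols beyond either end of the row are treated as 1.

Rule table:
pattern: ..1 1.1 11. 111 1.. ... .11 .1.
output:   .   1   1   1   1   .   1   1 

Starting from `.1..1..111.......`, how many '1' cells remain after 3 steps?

13

111.11.1111......
111111111111.....
1111111111111....
count of 1: 13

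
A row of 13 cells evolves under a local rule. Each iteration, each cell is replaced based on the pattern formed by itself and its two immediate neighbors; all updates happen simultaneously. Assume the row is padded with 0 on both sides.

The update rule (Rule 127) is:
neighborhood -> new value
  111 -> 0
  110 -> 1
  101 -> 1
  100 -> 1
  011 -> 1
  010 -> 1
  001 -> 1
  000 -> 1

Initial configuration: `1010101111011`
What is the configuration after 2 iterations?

iteration 1: 1111111001111
iteration 2: 1000001111001

1000001111001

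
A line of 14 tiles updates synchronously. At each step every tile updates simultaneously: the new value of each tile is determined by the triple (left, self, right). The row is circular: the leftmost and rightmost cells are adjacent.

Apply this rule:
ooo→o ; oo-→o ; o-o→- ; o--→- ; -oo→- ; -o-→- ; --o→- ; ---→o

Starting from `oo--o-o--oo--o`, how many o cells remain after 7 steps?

6

step 1: oo--------o---
step 2: -o-oooooo---o-
step 3: ----ooooo-o---
step 4: ooo--oooo---oo
step 5: ooo---ooo-o--o
step 6: ooo-o--oo-----
step 7: -oo-----o-ooo-
count of o: 6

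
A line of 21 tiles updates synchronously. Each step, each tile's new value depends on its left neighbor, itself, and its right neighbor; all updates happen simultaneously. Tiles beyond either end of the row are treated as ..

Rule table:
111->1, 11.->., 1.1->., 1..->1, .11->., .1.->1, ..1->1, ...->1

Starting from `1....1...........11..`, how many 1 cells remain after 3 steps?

step 1: 11111111111111111..11
step 2: .111111111111111.11..
step 3: 1.1111111111111....11
count of 1: 16

16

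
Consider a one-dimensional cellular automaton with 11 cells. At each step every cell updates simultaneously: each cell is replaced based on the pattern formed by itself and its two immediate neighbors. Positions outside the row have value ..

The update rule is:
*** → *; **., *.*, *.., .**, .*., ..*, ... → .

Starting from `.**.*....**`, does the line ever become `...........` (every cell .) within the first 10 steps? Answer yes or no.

yes

...........
all cells are . at step 1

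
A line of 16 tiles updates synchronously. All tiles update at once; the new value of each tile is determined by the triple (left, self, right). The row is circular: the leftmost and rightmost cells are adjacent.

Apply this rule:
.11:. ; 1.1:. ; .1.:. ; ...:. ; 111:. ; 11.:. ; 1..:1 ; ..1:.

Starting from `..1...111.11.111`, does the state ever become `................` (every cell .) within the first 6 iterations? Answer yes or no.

no

iteration 1: 1..1............
iteration 2: .1..1...........
iteration 3: ..1..1..........
iteration 4: ...1..1.........
iteration 5: ....1..1........
iteration 6: .....1..1.......
iteration 6 is .....1..1......., still not uniform .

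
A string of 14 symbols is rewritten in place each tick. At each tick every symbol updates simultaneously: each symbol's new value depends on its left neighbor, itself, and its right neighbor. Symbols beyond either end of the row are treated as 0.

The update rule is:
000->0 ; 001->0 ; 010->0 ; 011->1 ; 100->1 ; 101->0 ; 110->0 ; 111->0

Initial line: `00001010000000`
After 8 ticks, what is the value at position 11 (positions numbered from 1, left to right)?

tick 1: 00000001000000
tick 2: 00000000100000
tick 3: 00000000010000
tick 4: 00000000001000
tick 5: 00000000000100
tick 6: 00000000000010
tick 7: 00000000000001
tick 8: 00000000000000
position 11 holds 0

0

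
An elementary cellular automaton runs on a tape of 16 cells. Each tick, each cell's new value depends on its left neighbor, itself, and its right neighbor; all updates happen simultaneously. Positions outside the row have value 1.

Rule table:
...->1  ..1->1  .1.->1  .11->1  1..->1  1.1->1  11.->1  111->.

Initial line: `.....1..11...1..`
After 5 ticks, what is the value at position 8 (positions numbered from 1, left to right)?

1111111111111111
................
1111111111111111  (repeats tick 1; period 2)
tick 5: 1111111111111111
position 8 holds 1

1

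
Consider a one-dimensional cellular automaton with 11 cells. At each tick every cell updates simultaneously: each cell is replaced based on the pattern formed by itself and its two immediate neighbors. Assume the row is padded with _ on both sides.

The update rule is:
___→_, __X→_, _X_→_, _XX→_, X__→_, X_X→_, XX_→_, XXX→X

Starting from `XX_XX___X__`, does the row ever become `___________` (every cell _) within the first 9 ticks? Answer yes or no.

yes

tick 1: ___________
all cells are _ at tick 1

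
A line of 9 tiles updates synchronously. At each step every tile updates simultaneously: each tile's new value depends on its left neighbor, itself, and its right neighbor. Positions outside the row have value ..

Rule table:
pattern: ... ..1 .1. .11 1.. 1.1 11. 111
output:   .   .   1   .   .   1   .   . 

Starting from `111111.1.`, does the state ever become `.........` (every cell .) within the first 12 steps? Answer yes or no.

yes

......11.
.........
all cells are . at step 2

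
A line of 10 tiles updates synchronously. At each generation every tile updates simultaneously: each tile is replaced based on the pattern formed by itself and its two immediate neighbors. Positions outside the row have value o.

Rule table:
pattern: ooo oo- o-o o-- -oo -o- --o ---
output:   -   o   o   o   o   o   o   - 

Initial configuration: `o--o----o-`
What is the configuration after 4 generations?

ooooo--ooo
----oooo--
o--oo--ooo
oooooooo--

oooooooo--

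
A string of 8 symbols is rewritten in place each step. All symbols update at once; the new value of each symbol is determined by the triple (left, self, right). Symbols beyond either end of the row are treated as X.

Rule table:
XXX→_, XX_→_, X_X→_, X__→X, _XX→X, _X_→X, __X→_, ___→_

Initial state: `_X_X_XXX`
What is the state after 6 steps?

_X_X_XX_

_X_X_X__
_X_X_XX_
_X_X_X__  (repeats step 1; period 2)
step 6: _X_X_XX_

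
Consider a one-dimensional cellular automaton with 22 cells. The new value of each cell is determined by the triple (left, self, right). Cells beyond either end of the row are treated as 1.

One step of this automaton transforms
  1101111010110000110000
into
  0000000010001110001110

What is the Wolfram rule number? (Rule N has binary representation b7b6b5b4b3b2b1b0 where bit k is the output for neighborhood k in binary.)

21

position 0: 111 → 0  (bit 7 = 0)
position 1: 110 → 0  (bit 6 = 0)
position 2: 101 → 0  (bit 5 = 0)
position 12: 100 → 1  (bit 4 = 1)
position 3: 011 → 0  (bit 3 = 0)
position 8: 010 → 1  (bit 2 = 1)
position 15: 001 → 0  (bit 1 = 0)
position 13: 000 → 1  (bit 0 = 1)
bits b7..b0 = 00010101 = 21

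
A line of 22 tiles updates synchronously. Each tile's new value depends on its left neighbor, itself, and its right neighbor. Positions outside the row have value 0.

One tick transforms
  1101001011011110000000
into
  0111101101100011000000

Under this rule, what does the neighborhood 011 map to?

At position 0 the neighborhood is 011; the next row has 0 there.

0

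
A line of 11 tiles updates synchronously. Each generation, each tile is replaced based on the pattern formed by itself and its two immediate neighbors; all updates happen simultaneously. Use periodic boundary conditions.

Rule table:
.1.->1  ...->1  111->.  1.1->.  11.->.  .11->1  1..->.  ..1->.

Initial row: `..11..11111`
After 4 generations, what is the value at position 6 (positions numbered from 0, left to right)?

generation 1: ..1...1....
generation 2: 1.1.1.1.111
generation 3: ..1.1.1.1..
generation 4: 1.1.1.1.1.1
position 6 holds 1

1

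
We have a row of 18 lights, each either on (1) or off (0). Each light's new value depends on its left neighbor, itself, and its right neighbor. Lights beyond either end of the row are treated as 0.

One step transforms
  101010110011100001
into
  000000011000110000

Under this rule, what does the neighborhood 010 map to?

At position 0 the neighborhood is 010; the next row has 0 there.

0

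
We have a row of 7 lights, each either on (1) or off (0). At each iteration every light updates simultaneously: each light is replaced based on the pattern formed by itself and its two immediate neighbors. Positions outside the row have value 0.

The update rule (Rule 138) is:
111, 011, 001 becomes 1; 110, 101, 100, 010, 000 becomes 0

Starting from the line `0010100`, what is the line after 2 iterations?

1000000

0100000
1000000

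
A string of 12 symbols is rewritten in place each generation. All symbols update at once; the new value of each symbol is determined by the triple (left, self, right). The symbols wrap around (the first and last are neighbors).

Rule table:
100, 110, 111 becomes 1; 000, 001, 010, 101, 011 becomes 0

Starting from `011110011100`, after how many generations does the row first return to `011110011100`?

generation 1: 001111001110
generation 2: 000111100111
generation 3: 100011110011
generation 4: 110001111001
generation 5: 111000111100
generation 6: 011100011110
generation 7: 001110001111
generation 8: 100111000111
generation 9: 110011100011
generation 10: 111001110001
generation 11: 111100111000
generation 12: 011110011100

12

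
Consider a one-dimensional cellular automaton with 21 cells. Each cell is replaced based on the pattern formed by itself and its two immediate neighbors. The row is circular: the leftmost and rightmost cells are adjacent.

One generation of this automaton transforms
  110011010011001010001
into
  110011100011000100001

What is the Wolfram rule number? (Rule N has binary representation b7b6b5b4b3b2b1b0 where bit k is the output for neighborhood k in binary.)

232

position 0: 111 → 1  (bit 7 = 1)
position 1: 110 → 1  (bit 6 = 1)
position 6: 101 → 1  (bit 5 = 1)
position 2: 100 → 0  (bit 4 = 0)
position 4: 011 → 1  (bit 3 = 1)
position 7: 010 → 0  (bit 2 = 0)
position 3: 001 → 0  (bit 1 = 0)
position 18: 000 → 0  (bit 0 = 0)
bits b7..b0 = 11101000 = 232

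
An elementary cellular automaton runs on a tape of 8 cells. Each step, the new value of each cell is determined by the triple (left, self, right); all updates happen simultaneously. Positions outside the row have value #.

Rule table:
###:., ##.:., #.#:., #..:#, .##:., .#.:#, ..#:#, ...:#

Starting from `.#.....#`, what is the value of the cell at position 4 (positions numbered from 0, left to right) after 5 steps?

#

.######.
........
########
........  (repeats step 2; period 2)
step 5: ########
position 4 holds #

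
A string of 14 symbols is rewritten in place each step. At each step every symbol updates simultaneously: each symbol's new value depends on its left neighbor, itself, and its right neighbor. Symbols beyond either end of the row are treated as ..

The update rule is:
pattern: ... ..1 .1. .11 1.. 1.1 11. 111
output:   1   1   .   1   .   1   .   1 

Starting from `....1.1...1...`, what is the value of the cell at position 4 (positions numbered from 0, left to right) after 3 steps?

.

1111.1..11..11
111.1..11..11.
11.1..11..11..
position 4 holds .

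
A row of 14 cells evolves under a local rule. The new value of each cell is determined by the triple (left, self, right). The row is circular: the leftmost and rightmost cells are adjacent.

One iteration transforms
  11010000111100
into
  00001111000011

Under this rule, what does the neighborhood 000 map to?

1

At position 5 the neighborhood is 000; the next row has 1 there.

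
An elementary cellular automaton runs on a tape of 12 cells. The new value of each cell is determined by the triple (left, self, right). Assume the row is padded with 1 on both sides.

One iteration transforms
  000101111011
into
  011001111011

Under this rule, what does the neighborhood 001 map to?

1

At position 2 the neighborhood is 001; the next row has 1 there.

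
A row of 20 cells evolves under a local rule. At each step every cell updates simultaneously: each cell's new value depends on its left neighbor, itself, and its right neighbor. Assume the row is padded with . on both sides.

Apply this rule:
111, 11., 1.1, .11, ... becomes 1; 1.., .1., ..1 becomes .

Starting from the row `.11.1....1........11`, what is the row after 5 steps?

step 1: .111..11...111111.11
step 2: .111..11.1.111111111
step 3: .111..111.1111111111
step 4: .111..11111111111111
step 5: .111..11111111111111

.111..11111111111111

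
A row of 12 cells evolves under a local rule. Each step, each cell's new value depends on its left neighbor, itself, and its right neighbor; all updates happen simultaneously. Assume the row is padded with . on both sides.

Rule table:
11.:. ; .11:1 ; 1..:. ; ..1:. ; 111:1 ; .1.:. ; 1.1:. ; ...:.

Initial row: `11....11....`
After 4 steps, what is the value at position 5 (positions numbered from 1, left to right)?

1.....1.....
............
............  (fixed point — unchanged through step 4)
position 5 holds .

.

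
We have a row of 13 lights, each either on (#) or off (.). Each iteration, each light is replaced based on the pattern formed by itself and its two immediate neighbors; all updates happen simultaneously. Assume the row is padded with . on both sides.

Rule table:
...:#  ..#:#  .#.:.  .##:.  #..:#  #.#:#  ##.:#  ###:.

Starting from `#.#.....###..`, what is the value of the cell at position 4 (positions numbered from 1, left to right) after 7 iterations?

#

iteration 1: .#.#####..###
iteration 2: #.#....###..#
iteration 3: .#.####..###.
iteration 4: #.#...###..##
iteration 5: .#.###..###.#
iteration 6: #.#..###..##.
iteration 7: .#.##..###.##
position 4 holds #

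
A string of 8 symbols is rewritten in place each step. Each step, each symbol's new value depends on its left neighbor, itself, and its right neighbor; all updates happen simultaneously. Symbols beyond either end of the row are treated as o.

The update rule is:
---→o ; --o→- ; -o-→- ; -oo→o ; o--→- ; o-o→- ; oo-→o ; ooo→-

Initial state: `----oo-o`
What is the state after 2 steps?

-oo-oo-o

-oo-oo-o
-oo-oo-o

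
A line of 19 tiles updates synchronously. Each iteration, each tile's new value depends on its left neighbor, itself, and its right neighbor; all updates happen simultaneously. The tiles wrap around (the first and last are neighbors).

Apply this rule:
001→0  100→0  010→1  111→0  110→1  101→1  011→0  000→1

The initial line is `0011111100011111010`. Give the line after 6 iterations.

0001001111101100010

1000000101000001110
1011110111011100011
1100011001100101000
0101001000100111010
0111001010100001110
0001001111101100010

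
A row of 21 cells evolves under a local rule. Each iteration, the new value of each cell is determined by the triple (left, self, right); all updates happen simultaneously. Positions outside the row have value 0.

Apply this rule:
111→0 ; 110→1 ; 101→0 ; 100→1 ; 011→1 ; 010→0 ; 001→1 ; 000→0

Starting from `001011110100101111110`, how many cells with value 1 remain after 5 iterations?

010010010011001000011
101101101111110100111
001101101000010011101
011101100100101110100
110101111011001010010
count of 1: 12

12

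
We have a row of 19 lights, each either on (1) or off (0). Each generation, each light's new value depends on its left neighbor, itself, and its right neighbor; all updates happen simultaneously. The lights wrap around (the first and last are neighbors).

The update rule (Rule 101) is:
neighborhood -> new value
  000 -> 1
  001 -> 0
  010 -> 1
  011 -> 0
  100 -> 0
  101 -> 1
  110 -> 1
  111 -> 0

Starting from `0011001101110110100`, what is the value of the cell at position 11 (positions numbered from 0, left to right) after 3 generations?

1001000110011011101
1001010010001100110
1001110010100100011
position 11 holds 0

0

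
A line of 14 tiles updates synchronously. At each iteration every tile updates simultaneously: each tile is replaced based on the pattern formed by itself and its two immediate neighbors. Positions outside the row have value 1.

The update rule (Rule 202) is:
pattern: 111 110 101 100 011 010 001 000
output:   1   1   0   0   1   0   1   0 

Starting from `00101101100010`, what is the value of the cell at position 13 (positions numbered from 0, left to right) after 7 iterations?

01001101100100
00011101101001
00111101100011
01111101100111
01111101101111
01111101101111  (fixed point — unchanged through iteration 7)
position 13 holds 1

1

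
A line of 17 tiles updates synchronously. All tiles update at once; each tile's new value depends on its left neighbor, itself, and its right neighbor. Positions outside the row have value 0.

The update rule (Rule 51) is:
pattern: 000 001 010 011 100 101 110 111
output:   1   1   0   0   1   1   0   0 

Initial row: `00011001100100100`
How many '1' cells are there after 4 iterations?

6

11100110011011011
00011001100100100  (repeats iteration 0; period 2)
iteration 4: 00011001100100100
count of 1: 6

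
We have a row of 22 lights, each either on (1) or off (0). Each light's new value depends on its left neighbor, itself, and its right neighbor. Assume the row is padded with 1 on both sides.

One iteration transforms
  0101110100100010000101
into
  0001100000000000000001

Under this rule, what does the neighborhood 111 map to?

At position 4 the neighborhood is 111; the next row has 1 there.

1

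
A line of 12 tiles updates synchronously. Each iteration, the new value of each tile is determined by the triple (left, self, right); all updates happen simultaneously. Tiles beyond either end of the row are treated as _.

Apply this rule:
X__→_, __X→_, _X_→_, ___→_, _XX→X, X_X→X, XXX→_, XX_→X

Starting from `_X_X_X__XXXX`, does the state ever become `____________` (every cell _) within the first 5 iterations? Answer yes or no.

__X_X___X__X
___X________
____________
all cells are _ at iteration 3

yes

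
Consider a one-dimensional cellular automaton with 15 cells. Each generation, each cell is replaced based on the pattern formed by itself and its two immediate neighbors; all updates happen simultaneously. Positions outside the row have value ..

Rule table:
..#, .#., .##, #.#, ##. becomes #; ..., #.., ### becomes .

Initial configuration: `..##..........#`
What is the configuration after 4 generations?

#..#......#####

.###.........##
##.#........###
####.......##.#
#..#......#####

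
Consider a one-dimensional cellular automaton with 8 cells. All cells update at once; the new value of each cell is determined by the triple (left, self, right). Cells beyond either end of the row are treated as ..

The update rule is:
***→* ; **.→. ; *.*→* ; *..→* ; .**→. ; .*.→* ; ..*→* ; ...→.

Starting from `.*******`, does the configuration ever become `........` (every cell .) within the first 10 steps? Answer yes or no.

no

step 1: *.*****.
step 2: **.***.*
step 3: ..*.*.**
step 4: .*****..
step 5: *.***.*.
step 6: **.*.***
step 7: ..***.*.
step 8: .*.*.***
step 9: *****.*.
step 10: .***.***
step 10 is .***.***, still not uniform .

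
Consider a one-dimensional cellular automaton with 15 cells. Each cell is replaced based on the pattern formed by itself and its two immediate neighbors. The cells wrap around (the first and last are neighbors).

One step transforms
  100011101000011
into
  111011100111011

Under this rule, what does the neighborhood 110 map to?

1

At position 0 the neighborhood is 110; the next row has 1 there.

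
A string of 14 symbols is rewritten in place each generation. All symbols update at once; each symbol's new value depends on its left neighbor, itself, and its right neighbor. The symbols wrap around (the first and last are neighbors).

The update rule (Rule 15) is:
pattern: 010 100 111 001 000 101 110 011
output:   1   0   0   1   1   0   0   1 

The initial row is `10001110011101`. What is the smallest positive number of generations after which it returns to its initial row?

generation 1: 00111000110001
generation 2: 01100011100111
generation 3: 01001110001100
generation 4: 11011000111001
generation 5: 00010011100011
generation 6: 01110110001110
generation 7: 11000100111000
generation 8: 10011101100011
generation 9: 00110001001110
generation 10: 11100111011000
generation 11: 10001100010011
generation 12: 00111001110110
generation 13: 11100011000100
generation 14: 10001110011101

14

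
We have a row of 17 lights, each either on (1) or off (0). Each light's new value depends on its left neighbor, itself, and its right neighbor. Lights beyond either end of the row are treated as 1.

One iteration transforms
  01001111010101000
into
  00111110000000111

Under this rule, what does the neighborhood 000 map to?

1

At position 15 the neighborhood is 000; the next row has 1 there.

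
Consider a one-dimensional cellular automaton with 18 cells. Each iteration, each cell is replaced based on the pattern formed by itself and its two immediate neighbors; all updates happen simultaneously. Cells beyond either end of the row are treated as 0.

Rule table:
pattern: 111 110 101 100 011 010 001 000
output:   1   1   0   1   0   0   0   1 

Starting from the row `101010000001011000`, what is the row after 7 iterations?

001001111001111111

000001111100001111
111100111111100111
011110011111110011
001111001111111001
100111100111111100
010011110011111111
001001111001111111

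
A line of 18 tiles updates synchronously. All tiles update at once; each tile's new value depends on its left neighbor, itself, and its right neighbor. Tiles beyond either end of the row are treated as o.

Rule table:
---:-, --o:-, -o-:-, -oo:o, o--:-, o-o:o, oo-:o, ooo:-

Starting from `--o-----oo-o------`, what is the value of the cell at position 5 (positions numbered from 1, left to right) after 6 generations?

-

generation 1: --------ooo-------
generation 2: --------o-o-------
generation 3: ---------o--------
generation 4: ------------------
generation 5: ------------------  (fixed point — unchanged through generation 6)
position 5 holds -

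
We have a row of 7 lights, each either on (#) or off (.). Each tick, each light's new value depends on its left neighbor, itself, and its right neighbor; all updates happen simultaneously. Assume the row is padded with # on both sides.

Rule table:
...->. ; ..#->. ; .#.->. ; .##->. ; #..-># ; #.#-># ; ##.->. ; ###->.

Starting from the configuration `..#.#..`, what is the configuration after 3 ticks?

#.#..#.

#..#.#.
.#..#.#
#.#..#.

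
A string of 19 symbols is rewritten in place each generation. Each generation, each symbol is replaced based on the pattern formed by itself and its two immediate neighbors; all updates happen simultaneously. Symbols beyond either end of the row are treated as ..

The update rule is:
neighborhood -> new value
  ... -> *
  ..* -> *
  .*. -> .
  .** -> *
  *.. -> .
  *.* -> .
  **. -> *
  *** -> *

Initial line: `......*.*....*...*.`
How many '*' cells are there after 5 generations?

15

******....***..**..
******.******.***.*
******.******.***..
******.******.***.*  (repeats generation 2; period 2)
generation 5: ******.******.***..
count of *: 15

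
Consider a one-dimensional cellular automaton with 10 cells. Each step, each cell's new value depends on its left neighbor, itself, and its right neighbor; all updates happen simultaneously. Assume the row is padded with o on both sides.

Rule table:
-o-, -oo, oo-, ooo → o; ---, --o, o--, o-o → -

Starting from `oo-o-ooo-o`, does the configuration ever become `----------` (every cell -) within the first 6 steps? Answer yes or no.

no

oo-o-ooo-o  (fixed point — unchanged through step 6)
step 6 is oo-o-ooo-o, still not uniform -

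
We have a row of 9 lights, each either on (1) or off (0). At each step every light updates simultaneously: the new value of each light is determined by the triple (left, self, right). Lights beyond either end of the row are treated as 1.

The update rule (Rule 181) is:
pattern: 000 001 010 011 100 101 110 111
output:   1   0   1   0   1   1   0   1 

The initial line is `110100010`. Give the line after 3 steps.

101111011
010110101
111001110

111001110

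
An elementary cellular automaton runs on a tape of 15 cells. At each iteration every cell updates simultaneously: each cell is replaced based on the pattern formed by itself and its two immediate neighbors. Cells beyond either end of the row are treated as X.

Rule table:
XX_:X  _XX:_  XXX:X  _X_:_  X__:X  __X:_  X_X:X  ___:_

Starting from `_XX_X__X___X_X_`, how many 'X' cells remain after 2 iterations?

X_XX_X__X___X_X
XX_XX_X__X___X_
count of X: 7

7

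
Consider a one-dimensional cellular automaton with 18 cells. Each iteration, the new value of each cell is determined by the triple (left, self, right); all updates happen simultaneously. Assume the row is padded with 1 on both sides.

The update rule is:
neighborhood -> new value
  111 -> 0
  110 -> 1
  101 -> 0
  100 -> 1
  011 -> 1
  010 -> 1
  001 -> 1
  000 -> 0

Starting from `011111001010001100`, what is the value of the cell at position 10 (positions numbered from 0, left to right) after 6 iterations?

1

010001111011011111
011011001011010000
011011111011011001
011010001011011111
011011011011010000
011011011011011001
position 10 holds 1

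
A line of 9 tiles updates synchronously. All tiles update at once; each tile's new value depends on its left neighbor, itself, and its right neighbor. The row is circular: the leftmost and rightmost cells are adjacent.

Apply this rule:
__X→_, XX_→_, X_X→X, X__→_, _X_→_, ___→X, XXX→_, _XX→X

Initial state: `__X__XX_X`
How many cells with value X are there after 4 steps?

6

_____X_X_
XXXX__X__
X________
__XXXXXX_
count of X: 6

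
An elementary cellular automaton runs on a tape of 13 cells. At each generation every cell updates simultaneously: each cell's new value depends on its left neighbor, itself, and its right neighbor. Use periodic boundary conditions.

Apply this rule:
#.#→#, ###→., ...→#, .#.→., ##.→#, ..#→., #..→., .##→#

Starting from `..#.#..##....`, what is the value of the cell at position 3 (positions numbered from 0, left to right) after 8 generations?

#..#...##.###
#....#.####..
..##..##..#..
#.##..##....#
####..##.##.#
...#..#######
.#....#.....#
#..##...###..
position 3 holds #

#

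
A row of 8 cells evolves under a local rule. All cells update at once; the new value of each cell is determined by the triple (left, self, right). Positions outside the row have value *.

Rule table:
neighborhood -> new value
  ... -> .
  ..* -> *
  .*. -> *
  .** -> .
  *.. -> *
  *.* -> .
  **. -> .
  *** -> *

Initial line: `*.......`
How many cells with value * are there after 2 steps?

3

.*.....*
.**...*.
count of *: 3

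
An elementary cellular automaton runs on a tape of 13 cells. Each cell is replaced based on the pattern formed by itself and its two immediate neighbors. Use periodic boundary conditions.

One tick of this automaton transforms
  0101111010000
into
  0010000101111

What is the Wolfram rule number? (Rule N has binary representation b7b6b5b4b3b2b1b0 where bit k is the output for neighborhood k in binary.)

position 4: 111 → 0  (bit 7 = 0)
position 6: 110 → 0  (bit 6 = 0)
position 2: 101 → 1  (bit 5 = 1)
position 9: 100 → 1  (bit 4 = 1)
position 3: 011 → 0  (bit 3 = 0)
position 1: 010 → 0  (bit 2 = 0)
position 0: 001 → 0  (bit 1 = 0)
position 10: 000 → 1  (bit 0 = 1)
bits b7..b0 = 00110001 = 49

49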